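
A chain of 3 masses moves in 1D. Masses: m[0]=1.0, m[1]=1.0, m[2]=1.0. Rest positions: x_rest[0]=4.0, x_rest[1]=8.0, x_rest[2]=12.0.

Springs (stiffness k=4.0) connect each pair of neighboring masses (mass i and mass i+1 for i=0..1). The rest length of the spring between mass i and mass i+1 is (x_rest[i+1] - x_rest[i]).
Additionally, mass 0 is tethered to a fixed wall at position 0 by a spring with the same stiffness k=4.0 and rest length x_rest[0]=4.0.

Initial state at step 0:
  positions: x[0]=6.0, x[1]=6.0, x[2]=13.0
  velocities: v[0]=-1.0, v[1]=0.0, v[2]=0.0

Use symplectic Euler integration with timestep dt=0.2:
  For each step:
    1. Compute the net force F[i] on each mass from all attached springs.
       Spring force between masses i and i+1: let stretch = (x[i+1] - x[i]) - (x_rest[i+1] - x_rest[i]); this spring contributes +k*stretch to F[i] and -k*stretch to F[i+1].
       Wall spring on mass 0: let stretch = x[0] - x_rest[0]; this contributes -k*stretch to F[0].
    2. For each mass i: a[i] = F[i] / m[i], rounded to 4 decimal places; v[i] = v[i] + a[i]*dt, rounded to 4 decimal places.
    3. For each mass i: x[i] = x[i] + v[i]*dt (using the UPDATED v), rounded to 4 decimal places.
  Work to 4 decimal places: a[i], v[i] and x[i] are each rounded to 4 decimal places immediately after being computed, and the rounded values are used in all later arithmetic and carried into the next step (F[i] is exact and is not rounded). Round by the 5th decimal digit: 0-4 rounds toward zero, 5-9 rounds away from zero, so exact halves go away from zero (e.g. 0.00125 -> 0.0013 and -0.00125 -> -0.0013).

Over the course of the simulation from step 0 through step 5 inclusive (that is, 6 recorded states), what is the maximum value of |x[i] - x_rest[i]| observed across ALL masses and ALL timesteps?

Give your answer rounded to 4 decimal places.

Answer: 2.2260

Derivation:
Step 0: x=[6.0000 6.0000 13.0000] v=[-1.0000 0.0000 0.0000]
Step 1: x=[4.8400 7.1200 12.5200] v=[-5.8000 5.6000 -2.4000]
Step 2: x=[3.2704 8.7392 11.8160] v=[-7.8480 8.0960 -3.5200]
Step 3: x=[2.0525 9.9757 11.2597] v=[-6.0893 6.1824 -2.7814]
Step 4: x=[1.7740 10.1499 11.1380] v=[-1.3927 0.8710 -0.6086]
Step 5: x=[2.5518 9.1421 11.4982] v=[3.8888 -5.0392 1.8009]
Max displacement = 2.2260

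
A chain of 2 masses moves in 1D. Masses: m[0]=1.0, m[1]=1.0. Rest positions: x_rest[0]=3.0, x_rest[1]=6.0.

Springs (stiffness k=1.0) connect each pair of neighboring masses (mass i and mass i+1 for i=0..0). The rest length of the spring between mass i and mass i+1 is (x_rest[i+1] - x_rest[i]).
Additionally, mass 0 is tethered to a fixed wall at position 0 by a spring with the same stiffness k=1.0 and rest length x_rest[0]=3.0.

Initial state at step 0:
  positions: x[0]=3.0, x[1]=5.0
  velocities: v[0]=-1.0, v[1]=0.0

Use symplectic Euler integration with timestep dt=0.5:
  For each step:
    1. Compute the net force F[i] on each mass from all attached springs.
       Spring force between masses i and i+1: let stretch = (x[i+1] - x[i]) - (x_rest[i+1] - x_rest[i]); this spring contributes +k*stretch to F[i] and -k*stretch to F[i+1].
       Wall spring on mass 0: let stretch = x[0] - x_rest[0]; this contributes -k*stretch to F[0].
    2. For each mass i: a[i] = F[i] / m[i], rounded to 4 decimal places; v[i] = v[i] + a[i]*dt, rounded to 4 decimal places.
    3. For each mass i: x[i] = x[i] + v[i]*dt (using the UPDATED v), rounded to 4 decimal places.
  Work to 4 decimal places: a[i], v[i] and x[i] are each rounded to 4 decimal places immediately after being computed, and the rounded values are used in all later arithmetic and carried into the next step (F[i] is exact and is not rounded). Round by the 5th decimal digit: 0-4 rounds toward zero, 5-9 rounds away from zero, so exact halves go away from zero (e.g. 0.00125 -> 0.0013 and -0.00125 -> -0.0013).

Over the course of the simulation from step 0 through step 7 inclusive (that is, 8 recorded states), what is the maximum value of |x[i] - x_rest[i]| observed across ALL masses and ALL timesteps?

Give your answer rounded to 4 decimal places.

Answer: 1.3437

Derivation:
Step 0: x=[3.0000 5.0000] v=[-1.0000 0.0000]
Step 1: x=[2.2500 5.2500] v=[-1.5000 0.5000]
Step 2: x=[1.6875 5.5000] v=[-1.1250 0.5000]
Step 3: x=[1.6563 5.5469] v=[-0.0625 0.0938]
Step 4: x=[2.1837 5.3712] v=[1.0547 -0.3515]
Step 5: x=[2.9620 5.1486] v=[1.5566 -0.4453]
Step 6: x=[3.5465 5.1293] v=[1.1689 -0.0386]
Step 7: x=[3.6401 5.4643] v=[0.1871 0.6700]
Max displacement = 1.3437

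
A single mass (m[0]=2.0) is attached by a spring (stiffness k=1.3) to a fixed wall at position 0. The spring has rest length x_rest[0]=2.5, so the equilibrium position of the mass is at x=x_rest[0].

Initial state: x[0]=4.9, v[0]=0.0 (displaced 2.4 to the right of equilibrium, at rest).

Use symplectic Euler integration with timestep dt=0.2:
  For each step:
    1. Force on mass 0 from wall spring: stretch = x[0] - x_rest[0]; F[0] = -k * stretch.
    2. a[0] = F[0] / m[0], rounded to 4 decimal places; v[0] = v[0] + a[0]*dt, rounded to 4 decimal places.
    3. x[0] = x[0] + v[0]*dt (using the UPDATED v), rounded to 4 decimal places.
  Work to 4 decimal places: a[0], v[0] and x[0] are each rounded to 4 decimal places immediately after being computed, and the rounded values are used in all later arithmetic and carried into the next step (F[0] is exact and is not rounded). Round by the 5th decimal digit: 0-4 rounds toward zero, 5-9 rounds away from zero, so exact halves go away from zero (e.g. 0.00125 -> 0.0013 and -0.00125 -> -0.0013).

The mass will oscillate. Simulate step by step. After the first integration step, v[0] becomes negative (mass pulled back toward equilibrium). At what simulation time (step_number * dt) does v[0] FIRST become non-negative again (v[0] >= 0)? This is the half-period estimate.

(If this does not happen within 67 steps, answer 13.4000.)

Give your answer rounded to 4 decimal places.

Answer: 4.0000

Derivation:
Step 0: x=[4.9000] v=[0.0000]
Step 1: x=[4.8376] v=[-0.3120]
Step 2: x=[4.7144] v=[-0.6159]
Step 3: x=[4.5336] v=[-0.9038]
Step 4: x=[4.3000] v=[-1.1682]
Step 5: x=[4.0196] v=[-1.4022]
Step 6: x=[3.6997] v=[-1.5997]
Step 7: x=[3.3486] v=[-1.7557]
Step 8: x=[2.9754] v=[-1.8660]
Step 9: x=[2.5898] v=[-1.9278]
Step 10: x=[2.2019] v=[-1.9395]
Step 11: x=[1.8218] v=[-1.9007]
Step 12: x=[1.4593] v=[-1.8125]
Step 13: x=[1.1239] v=[-1.6772]
Step 14: x=[0.8242] v=[-1.4983]
Step 15: x=[0.5681] v=[-1.2804]
Step 16: x=[0.3622] v=[-1.0293]
Step 17: x=[0.2119] v=[-0.7514]
Step 18: x=[0.1211] v=[-0.4539]
Step 19: x=[0.0922] v=[-0.1446]
Step 20: x=[0.1259] v=[0.1684]
First v>=0 after going negative at step 20, time=4.0000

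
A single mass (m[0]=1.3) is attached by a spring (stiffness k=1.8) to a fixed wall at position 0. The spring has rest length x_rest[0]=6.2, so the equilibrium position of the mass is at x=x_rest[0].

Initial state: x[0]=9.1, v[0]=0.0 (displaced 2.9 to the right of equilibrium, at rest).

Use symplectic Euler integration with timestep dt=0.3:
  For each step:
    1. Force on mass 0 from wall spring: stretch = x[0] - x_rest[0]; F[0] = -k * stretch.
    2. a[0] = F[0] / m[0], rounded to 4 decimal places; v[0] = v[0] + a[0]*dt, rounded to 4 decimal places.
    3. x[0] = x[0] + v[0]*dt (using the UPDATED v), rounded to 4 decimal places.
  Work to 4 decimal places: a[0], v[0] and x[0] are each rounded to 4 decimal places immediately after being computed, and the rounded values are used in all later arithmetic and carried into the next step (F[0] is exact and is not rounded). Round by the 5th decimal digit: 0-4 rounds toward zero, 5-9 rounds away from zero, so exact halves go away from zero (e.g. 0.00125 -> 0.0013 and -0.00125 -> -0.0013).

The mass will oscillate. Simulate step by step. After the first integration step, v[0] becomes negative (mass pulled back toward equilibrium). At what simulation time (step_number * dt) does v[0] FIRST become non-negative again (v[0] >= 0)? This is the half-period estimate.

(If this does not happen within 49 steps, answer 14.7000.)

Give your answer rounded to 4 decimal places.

Answer: 2.7000

Derivation:
Step 0: x=[9.1000] v=[0.0000]
Step 1: x=[8.7386] v=[-1.2046]
Step 2: x=[8.0609] v=[-2.2591]
Step 3: x=[7.1513] v=[-3.0321]
Step 4: x=[6.1231] v=[-3.4273]
Step 5: x=[5.1045] v=[-3.3954]
Step 6: x=[4.2224] v=[-2.9404]
Step 7: x=[3.5867] v=[-2.1189]
Step 8: x=[3.2767] v=[-1.0334]
Step 9: x=[3.3310] v=[0.1809]
First v>=0 after going negative at step 9, time=2.7000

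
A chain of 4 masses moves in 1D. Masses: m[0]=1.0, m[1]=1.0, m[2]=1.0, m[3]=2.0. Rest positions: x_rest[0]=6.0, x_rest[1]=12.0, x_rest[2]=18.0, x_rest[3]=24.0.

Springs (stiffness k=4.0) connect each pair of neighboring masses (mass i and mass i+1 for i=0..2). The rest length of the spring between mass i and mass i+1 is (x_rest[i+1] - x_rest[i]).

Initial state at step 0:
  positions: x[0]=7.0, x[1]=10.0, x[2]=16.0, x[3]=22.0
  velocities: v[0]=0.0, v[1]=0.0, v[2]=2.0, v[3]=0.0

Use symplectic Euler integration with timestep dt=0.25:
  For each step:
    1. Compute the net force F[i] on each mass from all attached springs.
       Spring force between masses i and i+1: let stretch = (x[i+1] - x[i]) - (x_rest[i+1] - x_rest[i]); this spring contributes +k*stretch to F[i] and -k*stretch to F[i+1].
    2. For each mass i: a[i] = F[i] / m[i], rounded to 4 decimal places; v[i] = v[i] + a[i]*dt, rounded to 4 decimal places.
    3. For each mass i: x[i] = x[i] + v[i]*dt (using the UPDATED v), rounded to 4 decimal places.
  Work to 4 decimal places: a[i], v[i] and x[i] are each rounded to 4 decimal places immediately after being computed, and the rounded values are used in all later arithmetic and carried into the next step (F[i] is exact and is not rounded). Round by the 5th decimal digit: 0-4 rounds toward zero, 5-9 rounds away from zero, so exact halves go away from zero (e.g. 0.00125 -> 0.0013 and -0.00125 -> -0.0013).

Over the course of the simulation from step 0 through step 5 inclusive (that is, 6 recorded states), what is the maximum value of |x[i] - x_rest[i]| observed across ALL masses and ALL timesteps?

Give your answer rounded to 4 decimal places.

Step 0: x=[7.0000 10.0000 16.0000 22.0000] v=[0.0000 0.0000 2.0000 0.0000]
Step 1: x=[6.2500 10.7500 16.5000 22.0000] v=[-3.0000 3.0000 2.0000 0.0000]
Step 2: x=[5.1250 11.8125 16.9375 22.0625] v=[-4.5000 4.2500 1.7500 0.2500]
Step 3: x=[4.1719 12.4844 17.3750 22.2344] v=[-3.8125 2.6875 1.7500 0.6875]
Step 4: x=[3.7969 12.3008 17.8047 22.5489] v=[-1.5000 -0.7344 1.7188 1.2578]
Step 5: x=[4.0479 11.3672 18.0445 23.0203] v=[1.0039 -3.7344 0.9591 1.8857]
Max displacement = 2.2031

Answer: 2.2031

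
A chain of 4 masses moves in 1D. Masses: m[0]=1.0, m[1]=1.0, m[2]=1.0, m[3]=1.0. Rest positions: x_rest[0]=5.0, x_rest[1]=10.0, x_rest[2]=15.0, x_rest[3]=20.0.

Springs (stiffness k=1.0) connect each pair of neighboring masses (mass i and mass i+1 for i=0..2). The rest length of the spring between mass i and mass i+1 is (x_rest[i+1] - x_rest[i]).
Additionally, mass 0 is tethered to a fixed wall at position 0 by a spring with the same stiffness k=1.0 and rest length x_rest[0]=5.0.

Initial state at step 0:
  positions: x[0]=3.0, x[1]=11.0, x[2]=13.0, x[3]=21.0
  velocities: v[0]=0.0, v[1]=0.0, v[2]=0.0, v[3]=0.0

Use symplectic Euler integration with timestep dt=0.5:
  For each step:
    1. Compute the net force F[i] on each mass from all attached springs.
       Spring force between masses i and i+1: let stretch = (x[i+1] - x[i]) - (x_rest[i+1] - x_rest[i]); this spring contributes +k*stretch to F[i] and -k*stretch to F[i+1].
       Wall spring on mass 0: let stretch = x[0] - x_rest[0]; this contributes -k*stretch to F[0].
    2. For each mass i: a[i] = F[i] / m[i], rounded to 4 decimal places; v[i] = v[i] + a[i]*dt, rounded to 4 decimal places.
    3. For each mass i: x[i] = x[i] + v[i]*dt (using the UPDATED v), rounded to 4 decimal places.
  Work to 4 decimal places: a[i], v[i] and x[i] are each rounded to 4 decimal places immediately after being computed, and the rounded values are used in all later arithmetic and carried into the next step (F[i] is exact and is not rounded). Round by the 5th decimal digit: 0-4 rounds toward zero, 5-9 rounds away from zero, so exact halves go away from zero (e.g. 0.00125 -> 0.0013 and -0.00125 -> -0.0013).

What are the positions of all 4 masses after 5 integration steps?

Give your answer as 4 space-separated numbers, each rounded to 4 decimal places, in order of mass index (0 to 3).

Answer: 4.6924 11.8516 13.6612 19.6124

Derivation:
Step 0: x=[3.0000 11.0000 13.0000 21.0000] v=[0.0000 0.0000 0.0000 0.0000]
Step 1: x=[4.2500 9.5000 14.5000 20.2500] v=[2.5000 -3.0000 3.0000 -1.5000]
Step 2: x=[5.7500 7.9375 16.1875 19.3125] v=[3.0000 -3.1250 3.3750 -1.8750]
Step 3: x=[6.3594 7.8906 16.5938 18.8438] v=[1.2188 -0.0938 0.8125 -0.9375]
Step 4: x=[5.7618 9.6367 15.3868 19.0626] v=[-1.1953 3.4922 -2.4141 0.4375]
Step 5: x=[4.6924 11.8516 13.6612 19.6124] v=[-2.1388 4.4298 -3.4513 1.0996]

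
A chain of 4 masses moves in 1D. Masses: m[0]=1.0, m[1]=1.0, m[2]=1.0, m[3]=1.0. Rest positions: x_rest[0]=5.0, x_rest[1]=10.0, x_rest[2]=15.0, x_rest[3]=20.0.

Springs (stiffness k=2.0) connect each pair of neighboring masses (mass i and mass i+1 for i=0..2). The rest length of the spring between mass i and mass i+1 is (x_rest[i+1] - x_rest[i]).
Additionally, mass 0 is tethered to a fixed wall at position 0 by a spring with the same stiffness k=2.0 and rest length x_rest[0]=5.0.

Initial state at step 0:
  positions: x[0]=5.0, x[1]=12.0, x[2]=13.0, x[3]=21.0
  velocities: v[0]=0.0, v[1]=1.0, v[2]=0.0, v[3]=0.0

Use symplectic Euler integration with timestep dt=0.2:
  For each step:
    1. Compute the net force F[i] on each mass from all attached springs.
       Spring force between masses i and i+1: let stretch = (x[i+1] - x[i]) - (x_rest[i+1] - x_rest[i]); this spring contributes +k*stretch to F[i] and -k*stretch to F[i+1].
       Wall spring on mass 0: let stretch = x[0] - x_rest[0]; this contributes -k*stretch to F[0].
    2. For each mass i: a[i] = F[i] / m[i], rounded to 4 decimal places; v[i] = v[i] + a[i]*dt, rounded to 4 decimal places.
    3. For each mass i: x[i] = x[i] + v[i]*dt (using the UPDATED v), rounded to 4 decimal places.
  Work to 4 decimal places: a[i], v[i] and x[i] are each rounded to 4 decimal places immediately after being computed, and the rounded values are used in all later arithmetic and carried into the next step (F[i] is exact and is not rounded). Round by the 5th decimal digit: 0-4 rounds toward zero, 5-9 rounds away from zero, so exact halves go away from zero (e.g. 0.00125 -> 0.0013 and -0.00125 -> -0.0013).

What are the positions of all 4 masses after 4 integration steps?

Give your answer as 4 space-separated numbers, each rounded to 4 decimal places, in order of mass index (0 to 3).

Step 0: x=[5.0000 12.0000 13.0000 21.0000] v=[0.0000 1.0000 0.0000 0.0000]
Step 1: x=[5.1600 11.7200 13.5600 20.7600] v=[0.8000 -1.4000 2.8000 -1.2000]
Step 2: x=[5.4320 11.0624 14.5488 20.3440] v=[1.3600 -3.2880 4.9440 -2.0800]
Step 3: x=[5.7199 10.2333 15.7223 19.8644] v=[1.4394 -4.1456 5.8675 -2.3981]
Step 4: x=[5.9113 9.4822 16.7880 19.4534] v=[0.9568 -3.7554 5.3287 -2.0549]

Answer: 5.9113 9.4822 16.7880 19.4534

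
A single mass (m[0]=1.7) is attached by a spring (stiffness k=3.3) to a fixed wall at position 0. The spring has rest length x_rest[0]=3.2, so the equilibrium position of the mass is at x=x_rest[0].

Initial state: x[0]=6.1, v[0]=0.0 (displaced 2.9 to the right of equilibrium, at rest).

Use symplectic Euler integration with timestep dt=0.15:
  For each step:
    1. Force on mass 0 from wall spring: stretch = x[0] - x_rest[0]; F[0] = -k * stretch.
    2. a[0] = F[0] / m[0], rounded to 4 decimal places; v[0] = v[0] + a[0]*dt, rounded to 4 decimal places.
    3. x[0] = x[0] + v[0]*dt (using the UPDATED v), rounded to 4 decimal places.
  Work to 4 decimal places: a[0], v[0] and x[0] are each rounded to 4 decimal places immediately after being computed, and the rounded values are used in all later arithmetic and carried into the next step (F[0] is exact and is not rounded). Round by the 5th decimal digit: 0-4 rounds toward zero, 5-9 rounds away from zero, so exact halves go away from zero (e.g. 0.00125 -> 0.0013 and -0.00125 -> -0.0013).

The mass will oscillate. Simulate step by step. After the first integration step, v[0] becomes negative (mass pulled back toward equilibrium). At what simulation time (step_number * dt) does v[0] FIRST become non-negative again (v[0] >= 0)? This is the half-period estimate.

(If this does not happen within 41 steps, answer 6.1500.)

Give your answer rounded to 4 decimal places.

Step 0: x=[6.1000] v=[0.0000]
Step 1: x=[5.9733] v=[-0.8444]
Step 2: x=[5.7255] v=[-1.6519]
Step 3: x=[5.3674] v=[-2.3873]
Step 4: x=[4.9146] v=[-3.0184]
Step 5: x=[4.3870] v=[-3.5176]
Step 6: x=[3.8075] v=[-3.8632]
Step 7: x=[3.2015] v=[-4.0401]
Step 8: x=[2.5954] v=[-4.0405]
Step 9: x=[2.0157] v=[-3.8645]
Step 10: x=[1.4877] v=[-3.5197]
Step 11: x=[1.0345] v=[-3.0211]
Step 12: x=[0.6759] v=[-2.3906]
Step 13: x=[0.4276] v=[-1.6556]
Step 14: x=[0.3004] v=[-0.8483]
Step 15: x=[0.2998] v=[-0.0040]
Step 16: x=[0.4259] v=[0.8405]
First v>=0 after going negative at step 16, time=2.4000

Answer: 2.4000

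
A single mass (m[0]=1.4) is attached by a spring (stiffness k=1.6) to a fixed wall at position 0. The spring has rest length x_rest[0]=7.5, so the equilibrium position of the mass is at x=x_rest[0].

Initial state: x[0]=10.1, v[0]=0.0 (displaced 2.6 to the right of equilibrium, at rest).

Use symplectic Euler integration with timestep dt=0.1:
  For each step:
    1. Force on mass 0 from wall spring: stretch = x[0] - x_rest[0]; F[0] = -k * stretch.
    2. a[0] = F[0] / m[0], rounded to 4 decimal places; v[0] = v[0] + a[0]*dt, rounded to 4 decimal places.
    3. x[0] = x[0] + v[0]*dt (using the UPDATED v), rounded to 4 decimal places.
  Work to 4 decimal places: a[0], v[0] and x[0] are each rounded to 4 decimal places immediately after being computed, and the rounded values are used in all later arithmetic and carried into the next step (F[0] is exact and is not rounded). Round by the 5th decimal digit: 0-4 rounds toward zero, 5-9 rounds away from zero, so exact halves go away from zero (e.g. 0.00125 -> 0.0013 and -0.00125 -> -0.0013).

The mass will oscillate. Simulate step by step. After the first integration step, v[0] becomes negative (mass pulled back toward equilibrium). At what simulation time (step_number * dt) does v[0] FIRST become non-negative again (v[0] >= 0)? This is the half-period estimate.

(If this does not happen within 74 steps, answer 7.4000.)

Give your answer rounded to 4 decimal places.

Step 0: x=[10.1000] v=[0.0000]
Step 1: x=[10.0703] v=[-0.2971]
Step 2: x=[10.0112] v=[-0.5909]
Step 3: x=[9.9234] v=[-0.8779]
Step 4: x=[9.8079] v=[-1.1549]
Step 5: x=[9.6660] v=[-1.4187]
Step 6: x=[9.4994] v=[-1.6662]
Step 7: x=[9.3099] v=[-1.8947]
Step 8: x=[9.0997] v=[-2.1016]
Step 9: x=[8.8713] v=[-2.2844]
Step 10: x=[8.6272] v=[-2.4411]
Step 11: x=[8.3702] v=[-2.5699]
Step 12: x=[8.1033] v=[-2.6694]
Step 13: x=[7.8295] v=[-2.7384]
Step 14: x=[7.5519] v=[-2.7761]
Step 15: x=[7.2737] v=[-2.7820]
Step 16: x=[6.9981] v=[-2.7561]
Step 17: x=[6.7282] v=[-2.6987]
Step 18: x=[6.4672] v=[-2.6105]
Step 19: x=[6.2180] v=[-2.4925]
Step 20: x=[5.9834] v=[-2.3460]
Step 21: x=[5.7661] v=[-2.1727]
Step 22: x=[5.5687] v=[-1.9745]
Step 23: x=[5.3933] v=[-1.7538]
Step 24: x=[5.2420] v=[-1.5130]
Step 25: x=[5.1165] v=[-1.2549]
Step 26: x=[5.0183] v=[-0.9825]
Step 27: x=[4.9484] v=[-0.6989]
Step 28: x=[4.9077] v=[-0.4073]
Step 29: x=[4.8966] v=[-0.1110]
Step 30: x=[4.9153] v=[0.1865]
First v>=0 after going negative at step 30, time=3.0000

Answer: 3.0000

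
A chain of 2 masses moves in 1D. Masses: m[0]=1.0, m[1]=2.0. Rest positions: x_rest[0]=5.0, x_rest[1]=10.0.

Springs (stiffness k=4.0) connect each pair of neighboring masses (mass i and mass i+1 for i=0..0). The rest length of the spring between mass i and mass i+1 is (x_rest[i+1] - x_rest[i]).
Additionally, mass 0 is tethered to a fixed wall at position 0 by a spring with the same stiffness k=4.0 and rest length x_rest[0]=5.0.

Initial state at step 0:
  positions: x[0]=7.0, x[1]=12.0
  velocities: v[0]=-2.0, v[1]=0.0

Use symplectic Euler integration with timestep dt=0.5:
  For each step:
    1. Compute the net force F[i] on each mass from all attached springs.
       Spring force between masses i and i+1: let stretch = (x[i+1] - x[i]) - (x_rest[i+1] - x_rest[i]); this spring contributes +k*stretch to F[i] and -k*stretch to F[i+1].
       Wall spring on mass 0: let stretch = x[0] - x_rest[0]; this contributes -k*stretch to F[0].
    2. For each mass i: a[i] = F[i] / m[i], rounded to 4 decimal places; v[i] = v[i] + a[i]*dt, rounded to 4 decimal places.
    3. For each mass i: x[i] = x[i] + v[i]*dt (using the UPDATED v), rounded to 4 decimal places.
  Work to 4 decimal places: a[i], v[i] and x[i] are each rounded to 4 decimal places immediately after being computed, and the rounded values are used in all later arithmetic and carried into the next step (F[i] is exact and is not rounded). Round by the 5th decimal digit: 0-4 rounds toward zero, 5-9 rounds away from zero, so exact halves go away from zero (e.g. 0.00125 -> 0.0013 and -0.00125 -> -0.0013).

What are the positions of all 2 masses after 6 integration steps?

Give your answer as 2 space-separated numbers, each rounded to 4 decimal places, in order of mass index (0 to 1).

Answer: 4.4375 7.3438

Derivation:
Step 0: x=[7.0000 12.0000] v=[-2.0000 0.0000]
Step 1: x=[4.0000 12.0000] v=[-6.0000 0.0000]
Step 2: x=[5.0000 10.5000] v=[2.0000 -3.0000]
Step 3: x=[6.5000 8.7500] v=[3.0000 -3.5000]
Step 4: x=[3.7500 8.3750] v=[-5.5000 -0.7500]
Step 5: x=[1.8750 8.1875] v=[-3.7500 -0.3750]
Step 6: x=[4.4375 7.3438] v=[5.1250 -1.6875]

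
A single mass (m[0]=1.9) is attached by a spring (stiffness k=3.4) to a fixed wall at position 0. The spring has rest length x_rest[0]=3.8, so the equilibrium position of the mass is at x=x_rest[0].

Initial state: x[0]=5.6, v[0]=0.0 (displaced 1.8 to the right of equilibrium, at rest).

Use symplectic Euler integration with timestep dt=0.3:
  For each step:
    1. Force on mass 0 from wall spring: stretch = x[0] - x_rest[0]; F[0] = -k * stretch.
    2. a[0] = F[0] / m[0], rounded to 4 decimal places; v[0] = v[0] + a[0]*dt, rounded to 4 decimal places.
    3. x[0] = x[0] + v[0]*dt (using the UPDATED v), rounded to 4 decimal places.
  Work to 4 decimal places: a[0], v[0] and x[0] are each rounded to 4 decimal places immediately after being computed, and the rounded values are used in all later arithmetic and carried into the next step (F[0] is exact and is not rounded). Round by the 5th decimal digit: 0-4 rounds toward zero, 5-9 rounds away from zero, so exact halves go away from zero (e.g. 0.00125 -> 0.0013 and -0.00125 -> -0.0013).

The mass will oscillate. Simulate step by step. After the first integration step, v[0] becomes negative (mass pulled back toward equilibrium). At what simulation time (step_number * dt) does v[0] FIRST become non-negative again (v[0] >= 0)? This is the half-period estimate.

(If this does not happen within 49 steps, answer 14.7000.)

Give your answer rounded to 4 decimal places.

Step 0: x=[5.6000] v=[0.0000]
Step 1: x=[5.3101] v=[-0.9663]
Step 2: x=[4.7770] v=[-1.7770]
Step 3: x=[4.0866] v=[-2.3015]
Step 4: x=[3.3500] v=[-2.4554]
Step 5: x=[2.6859] v=[-2.2138]
Step 6: x=[2.2012] v=[-1.6157]
Step 7: x=[1.9740] v=[-0.7574]
Step 8: x=[2.0409] v=[0.2229]
First v>=0 after going negative at step 8, time=2.4000

Answer: 2.4000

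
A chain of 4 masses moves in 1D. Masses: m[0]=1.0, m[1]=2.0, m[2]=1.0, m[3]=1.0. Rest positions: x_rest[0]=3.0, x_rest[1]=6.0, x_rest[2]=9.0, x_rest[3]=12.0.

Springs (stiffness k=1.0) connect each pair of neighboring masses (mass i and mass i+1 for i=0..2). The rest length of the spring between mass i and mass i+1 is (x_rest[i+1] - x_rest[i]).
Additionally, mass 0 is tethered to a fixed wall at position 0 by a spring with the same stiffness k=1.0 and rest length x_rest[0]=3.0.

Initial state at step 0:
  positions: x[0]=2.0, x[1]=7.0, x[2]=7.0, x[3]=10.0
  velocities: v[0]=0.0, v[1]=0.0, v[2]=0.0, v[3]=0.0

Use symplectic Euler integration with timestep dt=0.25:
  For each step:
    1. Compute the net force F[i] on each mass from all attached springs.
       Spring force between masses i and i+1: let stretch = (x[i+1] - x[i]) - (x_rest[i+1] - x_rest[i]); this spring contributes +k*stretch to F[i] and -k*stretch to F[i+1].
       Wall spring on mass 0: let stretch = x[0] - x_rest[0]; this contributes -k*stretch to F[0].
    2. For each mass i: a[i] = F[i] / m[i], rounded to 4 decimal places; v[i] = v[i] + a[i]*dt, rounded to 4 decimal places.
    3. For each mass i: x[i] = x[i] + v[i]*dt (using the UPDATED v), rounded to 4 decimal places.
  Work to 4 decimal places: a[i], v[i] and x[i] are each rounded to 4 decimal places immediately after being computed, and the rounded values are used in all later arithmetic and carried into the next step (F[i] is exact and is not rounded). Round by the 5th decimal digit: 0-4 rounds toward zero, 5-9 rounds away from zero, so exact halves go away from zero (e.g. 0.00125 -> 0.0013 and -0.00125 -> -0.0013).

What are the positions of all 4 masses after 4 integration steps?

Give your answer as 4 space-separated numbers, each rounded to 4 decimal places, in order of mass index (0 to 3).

Step 0: x=[2.0000 7.0000 7.0000 10.0000] v=[0.0000 0.0000 0.0000 0.0000]
Step 1: x=[2.1875 6.8438 7.1875 10.0000] v=[0.7500 -0.6250 0.7500 0.0000]
Step 2: x=[2.5293 6.5528 7.5293 10.0117] v=[1.3672 -1.1641 1.3672 0.0469]
Step 3: x=[2.9645 6.1666 7.9652 10.0558] v=[1.7408 -1.5450 1.7437 0.1763]
Step 4: x=[3.4146 5.7365 8.4194 10.1567] v=[1.8002 -1.7205 1.8167 0.4037]

Answer: 3.4146 5.7365 8.4194 10.1567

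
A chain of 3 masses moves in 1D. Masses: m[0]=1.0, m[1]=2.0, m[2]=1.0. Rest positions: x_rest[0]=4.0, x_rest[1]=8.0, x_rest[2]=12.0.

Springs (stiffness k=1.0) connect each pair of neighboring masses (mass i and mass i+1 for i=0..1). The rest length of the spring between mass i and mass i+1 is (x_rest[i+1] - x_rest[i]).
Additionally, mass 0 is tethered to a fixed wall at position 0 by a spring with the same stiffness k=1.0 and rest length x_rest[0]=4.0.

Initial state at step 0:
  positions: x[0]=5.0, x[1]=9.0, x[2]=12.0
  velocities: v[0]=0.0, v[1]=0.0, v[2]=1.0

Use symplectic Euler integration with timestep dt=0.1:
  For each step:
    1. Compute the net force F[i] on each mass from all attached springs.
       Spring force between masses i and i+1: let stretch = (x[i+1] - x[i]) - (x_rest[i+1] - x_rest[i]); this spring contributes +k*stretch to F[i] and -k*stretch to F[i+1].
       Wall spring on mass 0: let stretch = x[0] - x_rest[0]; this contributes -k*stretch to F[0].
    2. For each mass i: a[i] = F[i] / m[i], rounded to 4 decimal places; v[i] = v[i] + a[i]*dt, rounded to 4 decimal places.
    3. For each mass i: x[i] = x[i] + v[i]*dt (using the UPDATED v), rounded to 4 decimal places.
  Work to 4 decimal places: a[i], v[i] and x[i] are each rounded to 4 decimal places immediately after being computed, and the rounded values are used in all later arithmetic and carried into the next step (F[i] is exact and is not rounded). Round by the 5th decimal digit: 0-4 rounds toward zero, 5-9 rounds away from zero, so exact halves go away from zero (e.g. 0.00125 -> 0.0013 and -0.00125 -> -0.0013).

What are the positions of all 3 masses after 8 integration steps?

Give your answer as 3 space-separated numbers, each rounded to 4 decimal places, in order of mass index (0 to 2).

Step 0: x=[5.0000 9.0000 12.0000] v=[0.0000 0.0000 1.0000]
Step 1: x=[4.9900 8.9950 12.1100] v=[-0.1000 -0.0500 1.1000]
Step 2: x=[4.9702 8.9856 12.2289] v=[-0.1985 -0.0945 1.1885]
Step 3: x=[4.9408 8.9723 12.3553] v=[-0.2940 -0.1331 1.2642]
Step 4: x=[4.9023 8.9558 12.4879] v=[-0.3849 -0.1655 1.3259]
Step 5: x=[4.8553 8.9366 12.6252] v=[-0.4698 -0.1916 1.3727]
Step 6: x=[4.8006 8.9155 12.7656] v=[-0.5472 -0.2112 1.4038]
Step 7: x=[4.7390 8.8931 12.9075] v=[-0.6158 -0.2244 1.4188]
Step 8: x=[4.6716 8.8700 13.0492] v=[-0.6743 -0.2314 1.4174]

Answer: 4.6716 8.8700 13.0492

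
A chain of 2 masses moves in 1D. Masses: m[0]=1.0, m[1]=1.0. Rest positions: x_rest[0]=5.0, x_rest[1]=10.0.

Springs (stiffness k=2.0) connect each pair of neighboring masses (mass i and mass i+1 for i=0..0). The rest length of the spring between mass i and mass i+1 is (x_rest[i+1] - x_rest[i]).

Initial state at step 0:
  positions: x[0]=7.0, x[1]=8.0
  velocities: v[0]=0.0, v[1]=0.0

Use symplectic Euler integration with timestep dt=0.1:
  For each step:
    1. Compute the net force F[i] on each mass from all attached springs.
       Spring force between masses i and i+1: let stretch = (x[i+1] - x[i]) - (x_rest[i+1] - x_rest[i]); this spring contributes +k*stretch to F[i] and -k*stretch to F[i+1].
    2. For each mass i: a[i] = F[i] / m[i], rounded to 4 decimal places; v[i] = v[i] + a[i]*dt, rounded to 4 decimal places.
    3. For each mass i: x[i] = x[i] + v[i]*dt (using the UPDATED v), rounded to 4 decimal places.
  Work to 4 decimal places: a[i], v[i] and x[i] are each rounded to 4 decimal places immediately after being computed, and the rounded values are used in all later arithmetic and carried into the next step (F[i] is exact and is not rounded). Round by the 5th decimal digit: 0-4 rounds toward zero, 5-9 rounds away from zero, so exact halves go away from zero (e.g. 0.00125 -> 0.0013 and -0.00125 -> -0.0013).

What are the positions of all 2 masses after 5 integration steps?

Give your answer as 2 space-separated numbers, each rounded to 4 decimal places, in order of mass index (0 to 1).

Answer: 5.9085 9.0916

Derivation:
Step 0: x=[7.0000 8.0000] v=[0.0000 0.0000]
Step 1: x=[6.9200 8.0800] v=[-0.8000 0.8000]
Step 2: x=[6.7632 8.2368] v=[-1.5680 1.5680]
Step 3: x=[6.5359 8.4641] v=[-2.2733 2.2733]
Step 4: x=[6.2471 8.7529] v=[-2.8877 2.8877]
Step 5: x=[5.9085 9.0916] v=[-3.3865 3.3865]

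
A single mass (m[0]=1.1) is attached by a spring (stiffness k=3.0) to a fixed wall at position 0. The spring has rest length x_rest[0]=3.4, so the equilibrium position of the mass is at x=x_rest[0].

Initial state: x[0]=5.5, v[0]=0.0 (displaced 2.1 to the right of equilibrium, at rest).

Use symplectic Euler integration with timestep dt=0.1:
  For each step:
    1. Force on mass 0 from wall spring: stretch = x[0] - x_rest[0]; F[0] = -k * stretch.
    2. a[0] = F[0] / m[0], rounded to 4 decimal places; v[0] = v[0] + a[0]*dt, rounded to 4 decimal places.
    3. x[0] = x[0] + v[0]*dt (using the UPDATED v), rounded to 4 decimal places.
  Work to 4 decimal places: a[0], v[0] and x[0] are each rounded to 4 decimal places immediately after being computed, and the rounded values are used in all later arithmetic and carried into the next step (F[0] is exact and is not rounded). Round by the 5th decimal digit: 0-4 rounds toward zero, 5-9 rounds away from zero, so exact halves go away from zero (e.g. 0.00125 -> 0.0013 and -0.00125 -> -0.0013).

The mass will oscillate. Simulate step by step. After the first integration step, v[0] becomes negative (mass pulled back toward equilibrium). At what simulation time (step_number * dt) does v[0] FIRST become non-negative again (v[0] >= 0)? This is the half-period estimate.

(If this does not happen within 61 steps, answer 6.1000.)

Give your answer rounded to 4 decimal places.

Step 0: x=[5.5000] v=[0.0000]
Step 1: x=[5.4427] v=[-0.5727]
Step 2: x=[5.3297] v=[-1.1298]
Step 3: x=[5.1641] v=[-1.6561]
Step 4: x=[4.9504] v=[-2.1372]
Step 5: x=[4.6944] v=[-2.5600]
Step 6: x=[4.4031] v=[-2.9130]
Step 7: x=[4.0844] v=[-3.1866]
Step 8: x=[3.7471] v=[-3.3733]
Step 9: x=[3.4003] v=[-3.4680]
Step 10: x=[3.0535] v=[-3.4681]
Step 11: x=[2.7161] v=[-3.3736]
Step 12: x=[2.3974] v=[-3.1871]
Step 13: x=[2.1060] v=[-2.9137]
Step 14: x=[1.8499] v=[-2.5608]
Step 15: x=[1.6361] v=[-2.1381]
Step 16: x=[1.4704] v=[-1.6570]
Step 17: x=[1.3573] v=[-1.1308]
Step 18: x=[1.2999] v=[-0.5737]
Step 19: x=[1.2998] v=[-0.0010]
Step 20: x=[1.3570] v=[0.5718]
First v>=0 after going negative at step 20, time=2.0000

Answer: 2.0000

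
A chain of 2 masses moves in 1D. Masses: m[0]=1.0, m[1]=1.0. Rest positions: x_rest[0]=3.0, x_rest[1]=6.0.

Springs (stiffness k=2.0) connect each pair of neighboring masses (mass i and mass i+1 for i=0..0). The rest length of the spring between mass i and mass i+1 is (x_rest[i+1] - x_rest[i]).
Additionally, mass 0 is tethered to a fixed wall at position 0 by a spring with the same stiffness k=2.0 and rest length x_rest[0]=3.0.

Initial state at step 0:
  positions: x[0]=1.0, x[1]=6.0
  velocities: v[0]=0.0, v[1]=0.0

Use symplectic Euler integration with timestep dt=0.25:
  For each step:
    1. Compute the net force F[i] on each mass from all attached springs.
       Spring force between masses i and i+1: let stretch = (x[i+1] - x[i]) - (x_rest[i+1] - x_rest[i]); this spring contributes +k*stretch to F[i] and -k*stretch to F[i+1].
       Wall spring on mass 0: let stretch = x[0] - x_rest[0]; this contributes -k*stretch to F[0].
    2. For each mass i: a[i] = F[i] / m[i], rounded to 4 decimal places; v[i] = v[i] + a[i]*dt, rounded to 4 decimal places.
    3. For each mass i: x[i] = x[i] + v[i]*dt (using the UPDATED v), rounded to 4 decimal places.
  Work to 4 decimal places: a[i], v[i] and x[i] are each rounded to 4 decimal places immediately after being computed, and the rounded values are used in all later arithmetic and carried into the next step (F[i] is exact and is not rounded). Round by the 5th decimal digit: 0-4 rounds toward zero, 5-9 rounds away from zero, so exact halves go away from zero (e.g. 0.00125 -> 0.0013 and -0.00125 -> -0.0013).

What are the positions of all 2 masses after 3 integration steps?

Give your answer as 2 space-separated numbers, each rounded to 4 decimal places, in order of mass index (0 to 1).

Step 0: x=[1.0000 6.0000] v=[0.0000 0.0000]
Step 1: x=[1.5000 5.7500] v=[2.0000 -1.0000]
Step 2: x=[2.3438 5.3438] v=[3.3750 -1.6250]
Step 3: x=[3.2696 4.9376] v=[3.7031 -1.6250]

Answer: 3.2696 4.9376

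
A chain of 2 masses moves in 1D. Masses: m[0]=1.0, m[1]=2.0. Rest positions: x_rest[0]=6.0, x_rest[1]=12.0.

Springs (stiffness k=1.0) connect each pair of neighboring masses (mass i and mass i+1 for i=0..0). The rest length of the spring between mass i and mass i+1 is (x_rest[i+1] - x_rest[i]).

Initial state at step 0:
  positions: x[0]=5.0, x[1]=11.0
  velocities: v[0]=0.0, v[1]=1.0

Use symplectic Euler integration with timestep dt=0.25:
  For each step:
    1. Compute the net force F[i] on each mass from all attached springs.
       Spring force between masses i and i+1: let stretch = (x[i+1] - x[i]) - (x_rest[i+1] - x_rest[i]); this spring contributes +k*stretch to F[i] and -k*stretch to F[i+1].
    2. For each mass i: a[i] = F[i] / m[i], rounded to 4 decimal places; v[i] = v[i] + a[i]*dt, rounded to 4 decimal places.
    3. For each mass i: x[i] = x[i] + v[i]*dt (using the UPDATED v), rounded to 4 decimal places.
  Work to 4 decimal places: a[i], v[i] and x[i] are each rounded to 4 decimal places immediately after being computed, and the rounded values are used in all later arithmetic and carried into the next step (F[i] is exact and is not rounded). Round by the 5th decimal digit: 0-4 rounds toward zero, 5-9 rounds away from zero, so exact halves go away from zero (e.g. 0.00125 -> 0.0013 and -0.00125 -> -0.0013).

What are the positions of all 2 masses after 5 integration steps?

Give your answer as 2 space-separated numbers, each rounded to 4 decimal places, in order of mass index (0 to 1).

Step 0: x=[5.0000 11.0000] v=[0.0000 1.0000]
Step 1: x=[5.0000 11.2500] v=[0.0000 1.0000]
Step 2: x=[5.0156 11.4922] v=[0.0625 0.9688]
Step 3: x=[5.0610 11.7195] v=[0.1817 0.9092]
Step 4: x=[5.1476 11.9262] v=[0.3463 0.8269]
Step 5: x=[5.2829 12.1086] v=[0.5410 0.7296]

Answer: 5.2829 12.1086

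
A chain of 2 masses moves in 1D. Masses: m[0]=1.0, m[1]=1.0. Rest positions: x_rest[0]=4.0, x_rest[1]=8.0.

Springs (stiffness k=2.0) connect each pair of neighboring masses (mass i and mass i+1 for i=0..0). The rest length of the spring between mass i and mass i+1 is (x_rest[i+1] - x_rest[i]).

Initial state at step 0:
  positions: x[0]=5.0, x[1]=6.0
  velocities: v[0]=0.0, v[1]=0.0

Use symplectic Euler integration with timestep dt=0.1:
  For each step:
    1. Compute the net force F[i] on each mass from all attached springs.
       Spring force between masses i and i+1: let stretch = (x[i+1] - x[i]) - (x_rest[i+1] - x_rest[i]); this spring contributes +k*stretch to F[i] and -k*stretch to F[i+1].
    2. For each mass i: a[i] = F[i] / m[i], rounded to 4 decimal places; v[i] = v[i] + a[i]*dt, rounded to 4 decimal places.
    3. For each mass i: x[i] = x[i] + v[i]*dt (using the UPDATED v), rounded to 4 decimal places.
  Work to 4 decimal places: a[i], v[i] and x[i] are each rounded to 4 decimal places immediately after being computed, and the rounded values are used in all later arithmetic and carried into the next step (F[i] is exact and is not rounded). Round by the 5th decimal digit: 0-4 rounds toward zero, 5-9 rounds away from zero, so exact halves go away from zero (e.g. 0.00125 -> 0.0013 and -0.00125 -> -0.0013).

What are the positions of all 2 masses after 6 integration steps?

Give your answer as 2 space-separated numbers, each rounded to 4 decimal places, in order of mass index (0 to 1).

Answer: 3.9001 7.0999

Derivation:
Step 0: x=[5.0000 6.0000] v=[0.0000 0.0000]
Step 1: x=[4.9400 6.0600] v=[-0.6000 0.6000]
Step 2: x=[4.8224 6.1776] v=[-1.1760 1.1760]
Step 3: x=[4.6519 6.3481] v=[-1.7050 1.7050]
Step 4: x=[4.4353 6.5647] v=[-2.1658 2.1658]
Step 5: x=[4.1813 6.8187] v=[-2.5399 2.5399]
Step 6: x=[3.9001 7.0999] v=[-2.8124 2.8124]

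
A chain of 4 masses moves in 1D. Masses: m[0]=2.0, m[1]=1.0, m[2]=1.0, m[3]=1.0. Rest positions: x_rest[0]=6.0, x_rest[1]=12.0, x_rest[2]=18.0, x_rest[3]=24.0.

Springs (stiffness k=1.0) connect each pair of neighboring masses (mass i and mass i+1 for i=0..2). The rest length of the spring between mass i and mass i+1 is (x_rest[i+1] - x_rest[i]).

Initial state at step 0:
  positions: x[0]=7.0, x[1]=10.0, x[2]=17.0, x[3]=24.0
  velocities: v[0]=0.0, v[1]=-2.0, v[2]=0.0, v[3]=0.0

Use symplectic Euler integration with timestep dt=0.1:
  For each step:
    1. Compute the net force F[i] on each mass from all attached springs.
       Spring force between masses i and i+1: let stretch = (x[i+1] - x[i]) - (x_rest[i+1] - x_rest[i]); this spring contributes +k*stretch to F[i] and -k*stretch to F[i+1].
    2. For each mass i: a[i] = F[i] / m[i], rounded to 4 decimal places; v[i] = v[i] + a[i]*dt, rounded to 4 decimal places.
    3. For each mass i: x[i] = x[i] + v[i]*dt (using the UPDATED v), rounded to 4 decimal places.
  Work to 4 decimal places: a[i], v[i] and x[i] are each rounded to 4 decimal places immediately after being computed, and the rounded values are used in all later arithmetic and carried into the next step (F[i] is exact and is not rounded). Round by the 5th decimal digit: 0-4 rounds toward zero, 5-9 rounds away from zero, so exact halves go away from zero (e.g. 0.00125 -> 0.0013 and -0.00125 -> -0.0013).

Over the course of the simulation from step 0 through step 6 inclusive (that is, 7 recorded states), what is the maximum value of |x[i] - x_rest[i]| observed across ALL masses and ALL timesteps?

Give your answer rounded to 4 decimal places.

Step 0: x=[7.0000 10.0000 17.0000 24.0000] v=[0.0000 -2.0000 0.0000 0.0000]
Step 1: x=[6.9850 9.8400 17.0000 23.9900] v=[-0.1500 -1.6000 0.0000 -0.1000]
Step 2: x=[6.9543 9.7231 16.9983 23.9701] v=[-0.3073 -1.1695 -0.0170 -0.1990]
Step 3: x=[6.9074 9.6512 16.9936 23.9405] v=[-0.4689 -0.7189 -0.0473 -0.2962]
Step 4: x=[6.8442 9.6253 16.9849 23.9014] v=[-0.6317 -0.2590 -0.0869 -0.3909]
Step 5: x=[6.7649 9.6452 16.9718 23.8531] v=[-0.7927 0.1989 -0.1312 -0.4826]
Step 6: x=[6.6700 9.7096 16.9542 23.7960] v=[-0.9487 0.6435 -0.1757 -0.5707]
Max displacement = 2.3747

Answer: 2.3747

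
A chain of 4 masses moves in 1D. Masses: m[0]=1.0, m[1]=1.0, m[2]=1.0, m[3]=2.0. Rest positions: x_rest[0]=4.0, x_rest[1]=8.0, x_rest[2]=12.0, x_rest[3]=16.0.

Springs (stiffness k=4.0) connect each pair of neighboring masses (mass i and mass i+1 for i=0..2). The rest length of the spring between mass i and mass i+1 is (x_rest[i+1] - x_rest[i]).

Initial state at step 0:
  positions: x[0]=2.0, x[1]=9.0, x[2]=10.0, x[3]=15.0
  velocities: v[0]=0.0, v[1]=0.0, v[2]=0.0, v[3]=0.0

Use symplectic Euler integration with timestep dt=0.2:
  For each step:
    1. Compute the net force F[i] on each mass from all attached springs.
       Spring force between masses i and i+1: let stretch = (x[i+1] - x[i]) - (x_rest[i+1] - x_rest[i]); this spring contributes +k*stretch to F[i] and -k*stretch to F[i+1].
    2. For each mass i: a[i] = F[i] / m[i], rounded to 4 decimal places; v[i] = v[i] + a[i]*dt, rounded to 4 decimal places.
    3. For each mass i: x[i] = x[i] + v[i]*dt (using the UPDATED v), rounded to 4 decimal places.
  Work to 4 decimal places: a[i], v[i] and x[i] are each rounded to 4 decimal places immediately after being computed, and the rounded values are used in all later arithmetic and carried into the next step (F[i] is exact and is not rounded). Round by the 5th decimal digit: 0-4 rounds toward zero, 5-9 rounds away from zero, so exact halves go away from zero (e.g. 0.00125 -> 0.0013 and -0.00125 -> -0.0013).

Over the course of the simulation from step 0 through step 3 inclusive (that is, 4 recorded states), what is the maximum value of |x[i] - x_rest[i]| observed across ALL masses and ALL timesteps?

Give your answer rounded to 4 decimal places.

Step 0: x=[2.0000 9.0000 10.0000 15.0000] v=[0.0000 0.0000 0.0000 0.0000]
Step 1: x=[2.4800 8.0400 10.6400 14.9200] v=[2.4000 -4.8000 3.2000 -0.4000]
Step 2: x=[3.2096 6.6064 11.5488 14.8176] v=[3.6480 -7.1680 4.5440 -0.5120]
Step 3: x=[3.8427 5.4201 12.1898 14.7737] v=[3.1654 -5.9315 3.2051 -0.2195]
Max displacement = 2.5799

Answer: 2.5799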